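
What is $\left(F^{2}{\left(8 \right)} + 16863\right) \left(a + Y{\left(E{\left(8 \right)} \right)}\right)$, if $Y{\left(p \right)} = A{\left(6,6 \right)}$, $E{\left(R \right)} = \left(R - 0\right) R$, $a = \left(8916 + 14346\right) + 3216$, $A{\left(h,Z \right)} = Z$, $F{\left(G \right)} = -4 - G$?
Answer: $450413388$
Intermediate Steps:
$a = 26478$ ($a = 23262 + 3216 = 26478$)
$E{\left(R \right)} = R^{2}$ ($E{\left(R \right)} = \left(R + 0\right) R = R R = R^{2}$)
$Y{\left(p \right)} = 6$
$\left(F^{2}{\left(8 \right)} + 16863\right) \left(a + Y{\left(E{\left(8 \right)} \right)}\right) = \left(\left(-4 - 8\right)^{2} + 16863\right) \left(26478 + 6\right) = \left(\left(-4 - 8\right)^{2} + 16863\right) 26484 = \left(\left(-12\right)^{2} + 16863\right) 26484 = \left(144 + 16863\right) 26484 = 17007 \cdot 26484 = 450413388$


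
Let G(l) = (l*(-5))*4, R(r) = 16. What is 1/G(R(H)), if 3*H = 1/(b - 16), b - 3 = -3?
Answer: -1/320 ≈ -0.0031250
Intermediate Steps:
b = 0 (b = 3 - 3 = 0)
H = -1/48 (H = 1/(3*(0 - 16)) = (⅓)/(-16) = (⅓)*(-1/16) = -1/48 ≈ -0.020833)
G(l) = -20*l (G(l) = -5*l*4 = -20*l)
1/G(R(H)) = 1/(-20*16) = 1/(-320) = -1/320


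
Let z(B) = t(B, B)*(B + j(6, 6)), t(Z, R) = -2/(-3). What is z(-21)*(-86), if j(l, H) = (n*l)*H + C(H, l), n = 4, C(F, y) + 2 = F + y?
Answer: -22876/3 ≈ -7625.3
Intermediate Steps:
C(F, y) = -2 + F + y (C(F, y) = -2 + (F + y) = -2 + F + y)
t(Z, R) = 2/3 (t(Z, R) = -2*(-1/3) = 2/3)
j(l, H) = -2 + H + l + 4*H*l (j(l, H) = (4*l)*H + (-2 + H + l) = 4*H*l + (-2 + H + l) = -2 + H + l + 4*H*l)
z(B) = 308/3 + 2*B/3 (z(B) = 2*(B + (-2 + 6 + 6 + 4*6*6))/3 = 2*(B + (-2 + 6 + 6 + 144))/3 = 2*(B + 154)/3 = 2*(154 + B)/3 = 308/3 + 2*B/3)
z(-21)*(-86) = (308/3 + (2/3)*(-21))*(-86) = (308/3 - 14)*(-86) = (266/3)*(-86) = -22876/3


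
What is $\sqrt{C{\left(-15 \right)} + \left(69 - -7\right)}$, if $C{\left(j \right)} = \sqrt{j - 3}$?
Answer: $\sqrt{76 + 3 i \sqrt{2}} \approx 8.7212 + 0.2432 i$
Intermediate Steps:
$C{\left(j \right)} = \sqrt{-3 + j}$
$\sqrt{C{\left(-15 \right)} + \left(69 - -7\right)} = \sqrt{\sqrt{-3 - 15} + \left(69 - -7\right)} = \sqrt{\sqrt{-18} + \left(69 + 7\right)} = \sqrt{3 i \sqrt{2} + 76} = \sqrt{76 + 3 i \sqrt{2}}$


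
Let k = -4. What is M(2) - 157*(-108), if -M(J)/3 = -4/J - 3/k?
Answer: 67839/4 ≈ 16960.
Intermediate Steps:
M(J) = -9/4 + 12/J (M(J) = -3*(-4/J - 3/(-4)) = -3*(-4/J - 3*(-¼)) = -3*(-4/J + ¾) = -3*(¾ - 4/J) = -9/4 + 12/J)
M(2) - 157*(-108) = (-9/4 + 12/2) - 157*(-108) = (-9/4 + 12*(½)) + 16956 = (-9/4 + 6) + 16956 = 15/4 + 16956 = 67839/4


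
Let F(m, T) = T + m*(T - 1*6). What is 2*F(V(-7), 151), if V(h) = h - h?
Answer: 302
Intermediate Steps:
V(h) = 0
F(m, T) = T + m*(-6 + T) (F(m, T) = T + m*(T - 6) = T + m*(-6 + T))
2*F(V(-7), 151) = 2*(151 - 6*0 + 151*0) = 2*(151 + 0 + 0) = 2*151 = 302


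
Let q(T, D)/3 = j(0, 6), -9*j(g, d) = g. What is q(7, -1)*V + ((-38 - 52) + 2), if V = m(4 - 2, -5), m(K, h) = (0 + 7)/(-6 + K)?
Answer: -88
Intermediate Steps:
j(g, d) = -g/9
q(T, D) = 0 (q(T, D) = 3*(-⅑*0) = 3*0 = 0)
m(K, h) = 7/(-6 + K)
V = -7/4 (V = 7/(-6 + (4 - 2)) = 7/(-6 + 2) = 7/(-4) = 7*(-¼) = -7/4 ≈ -1.7500)
q(7, -1)*V + ((-38 - 52) + 2) = 0*(-7/4) + ((-38 - 52) + 2) = 0 + (-90 + 2) = 0 - 88 = -88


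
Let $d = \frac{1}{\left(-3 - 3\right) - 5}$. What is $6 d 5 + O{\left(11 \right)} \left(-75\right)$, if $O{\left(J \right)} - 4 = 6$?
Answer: $- \frac{8280}{11} \approx -752.73$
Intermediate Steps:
$O{\left(J \right)} = 10$ ($O{\left(J \right)} = 4 + 6 = 10$)
$d = - \frac{1}{11}$ ($d = \frac{1}{-6 - 5} = \frac{1}{-11} = - \frac{1}{11} \approx -0.090909$)
$6 d 5 + O{\left(11 \right)} \left(-75\right) = 6 \left(- \frac{1}{11}\right) 5 + 10 \left(-75\right) = \left(- \frac{6}{11}\right) 5 - 750 = - \frac{30}{11} - 750 = - \frac{8280}{11}$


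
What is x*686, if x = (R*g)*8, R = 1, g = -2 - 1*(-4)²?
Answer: -98784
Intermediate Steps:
g = -18 (g = -2 - 1*16 = -2 - 16 = -18)
x = -144 (x = (1*(-18))*8 = -18*8 = -144)
x*686 = -144*686 = -98784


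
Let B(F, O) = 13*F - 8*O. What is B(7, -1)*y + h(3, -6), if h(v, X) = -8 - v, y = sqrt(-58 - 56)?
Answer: -11 + 99*I*sqrt(114) ≈ -11.0 + 1057.0*I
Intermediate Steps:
y = I*sqrt(114) (y = sqrt(-114) = I*sqrt(114) ≈ 10.677*I)
B(F, O) = -8*O + 13*F
B(7, -1)*y + h(3, -6) = (-8*(-1) + 13*7)*(I*sqrt(114)) + (-8 - 1*3) = (8 + 91)*(I*sqrt(114)) + (-8 - 3) = 99*(I*sqrt(114)) - 11 = 99*I*sqrt(114) - 11 = -11 + 99*I*sqrt(114)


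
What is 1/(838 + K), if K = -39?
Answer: 1/799 ≈ 0.0012516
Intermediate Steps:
1/(838 + K) = 1/(838 - 39) = 1/799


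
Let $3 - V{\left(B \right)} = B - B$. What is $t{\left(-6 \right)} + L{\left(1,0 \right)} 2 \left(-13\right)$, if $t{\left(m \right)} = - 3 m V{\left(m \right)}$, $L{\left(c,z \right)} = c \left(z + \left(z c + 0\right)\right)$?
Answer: $54$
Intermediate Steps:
$V{\left(B \right)} = 3$ ($V{\left(B \right)} = 3 - \left(B - B\right) = 3 - 0 = 3 + 0 = 3$)
$L{\left(c,z \right)} = c \left(z + c z\right)$ ($L{\left(c,z \right)} = c \left(z + \left(c z + 0\right)\right) = c \left(z + c z\right)$)
$t{\left(m \right)} = - 9 m$ ($t{\left(m \right)} = - 3 m 3 = - 9 m$)
$t{\left(-6 \right)} + L{\left(1,0 \right)} 2 \left(-13\right) = \left(-9\right) \left(-6\right) + 1 \cdot 0 \left(1 + 1\right) 2 \left(-13\right) = 54 + 1 \cdot 0 \cdot 2 \left(-26\right) = 54 + 0 \left(-26\right) = 54 + 0 = 54$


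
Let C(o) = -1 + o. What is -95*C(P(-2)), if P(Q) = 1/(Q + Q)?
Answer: 475/4 ≈ 118.75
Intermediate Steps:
P(Q) = 1/(2*Q)
-95*C(P(-2)) = -95*(-1 + (1/2)/(-2)) = -95*(-1 + (1/2)*(-1/2)) = -95*(-1 - 1/4) = -95*(-5/4) = 475/4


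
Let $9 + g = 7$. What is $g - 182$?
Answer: $-184$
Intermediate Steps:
$g = -2$ ($g = -9 + 7 = -2$)
$g - 182 = -2 - 182 = -184$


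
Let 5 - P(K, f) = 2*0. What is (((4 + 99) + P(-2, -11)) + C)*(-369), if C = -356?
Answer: 91512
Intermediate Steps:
P(K, f) = 5 (P(K, f) = 5 - 2*0 = 5 - 1*0 = 5 + 0 = 5)
(((4 + 99) + P(-2, -11)) + C)*(-369) = (((4 + 99) + 5) - 356)*(-369) = ((103 + 5) - 356)*(-369) = (108 - 356)*(-369) = -248*(-369) = 91512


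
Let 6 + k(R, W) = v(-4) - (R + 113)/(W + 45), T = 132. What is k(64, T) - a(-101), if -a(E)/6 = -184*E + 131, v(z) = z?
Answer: 112279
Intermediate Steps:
a(E) = -786 + 1104*E (a(E) = -6*(-184*E + 131) = -6*(131 - 184*E) = -786 + 1104*E)
k(R, W) = -10 - (113 + R)/(45 + W) (k(R, W) = -6 + (-4 - (R + 113)/(W + 45)) = -6 + (-4 - (113 + R)/(45 + W)) = -10 - (113 + R)/(45 + W))
k(64, T) - a(-101) = (-563 - 1*64 - 10*132)/(45 + 132) - (-786 + 1104*(-101)) = (-563 - 64 - 1320)/177 - (-786 - 111504) = (1/177)*(-1947) - 1*(-112290) = -11 + 112290 = 112279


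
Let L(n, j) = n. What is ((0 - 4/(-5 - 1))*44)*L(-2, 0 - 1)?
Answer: -176/3 ≈ -58.667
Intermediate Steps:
((0 - 4/(-5 - 1))*44)*L(-2, 0 - 1) = ((0 - 4/(-5 - 1))*44)*(-2) = ((0 - 4/(-6))*44)*(-2) = ((0 - ⅙*(-4))*44)*(-2) = ((0 + ⅔)*44)*(-2) = ((⅔)*44)*(-2) = (88/3)*(-2) = -176/3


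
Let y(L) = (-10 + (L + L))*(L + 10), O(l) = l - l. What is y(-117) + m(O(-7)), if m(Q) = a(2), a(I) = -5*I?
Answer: 26098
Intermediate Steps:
O(l) = 0
y(L) = (-10 + 2*L)*(10 + L)
m(Q) = -10 (m(Q) = -5*2 = -10)
y(-117) + m(O(-7)) = (-100 + 2*(-117)² + 10*(-117)) - 10 = (-100 + 2*13689 - 1170) - 10 = (-100 + 27378 - 1170) - 10 = 26108 - 10 = 26098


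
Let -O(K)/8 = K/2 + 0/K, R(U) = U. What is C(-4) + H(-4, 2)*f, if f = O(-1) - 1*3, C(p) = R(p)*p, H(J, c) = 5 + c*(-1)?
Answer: 19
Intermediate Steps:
H(J, c) = 5 - c
O(K) = -4*K (O(K) = -8*(K/2 + 0/K) = -8*(K*(½) + 0) = -8*(K/2 + 0) = -4*K)
C(p) = p² (C(p) = p*p = p²)
f = 1 (f = -4*(-1) - 1*3 = 4 - 3 = 1)
C(-4) + H(-4, 2)*f = (-4)² + (5 - 1*2)*1 = 16 + (5 - 2)*1 = 16 + 3*1 = 16 + 3 = 19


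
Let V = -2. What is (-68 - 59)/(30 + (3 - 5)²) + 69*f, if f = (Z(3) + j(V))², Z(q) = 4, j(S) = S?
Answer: 9257/34 ≈ 272.26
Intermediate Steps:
f = 4 (f = (4 - 2)² = 2² = 4)
(-68 - 59)/(30 + (3 - 5)²) + 69*f = (-68 - 59)/(30 + (3 - 5)²) + 69*4 = -127/(30 + (-2)²) + 276 = -127/(30 + 4) + 276 = -127/34 + 276 = 9257/34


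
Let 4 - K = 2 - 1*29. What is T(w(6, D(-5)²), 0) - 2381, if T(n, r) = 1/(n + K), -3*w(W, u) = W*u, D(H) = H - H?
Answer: -73810/31 ≈ -2381.0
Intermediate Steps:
D(H) = 0
K = 31 (K = 4 - (2 - 1*29) = 4 - (2 - 29) = 4 - 1*(-27) = 4 + 27 = 31)
w(W, u) = -W*u/3
T(n, r) = 1/(31 + n) (T(n, r) = 1/(n + 31) = 1/(31 + n))
T(w(6, D(-5)²), 0) - 2381 = 1/(31 - ⅓*6*0²) - 2381 = 1/(31 - ⅓*6*0) - 2381 = 1/(31 + 0) - 2381 = 1/31 - 2381 = -73810/31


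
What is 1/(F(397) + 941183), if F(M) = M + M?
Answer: 1/941977 ≈ 1.0616e-6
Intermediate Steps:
F(M) = 2*M
1/(F(397) + 941183) = 1/(2*397 + 941183) = 1/(794 + 941183) = 1/941977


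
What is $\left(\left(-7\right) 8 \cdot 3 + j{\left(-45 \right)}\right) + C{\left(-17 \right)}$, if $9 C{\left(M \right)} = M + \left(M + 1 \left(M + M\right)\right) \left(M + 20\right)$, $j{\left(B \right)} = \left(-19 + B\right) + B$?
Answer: $- \frac{2663}{9} \approx -295.89$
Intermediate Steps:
$j{\left(B \right)} = -19 + 2 B$
$C{\left(M \right)} = \frac{M}{9} + \frac{M \left(20 + M\right)}{3}$ ($C{\left(M \right)} = \frac{M + \left(M + 1 \left(M + M\right)\right) \left(M + 20\right)}{9} = \frac{M + \left(M + 1 \cdot 2 M\right) \left(20 + M\right)}{9} = \frac{M + \left(M + 2 M\right) \left(20 + M\right)}{9} = \frac{M + 3 M \left(20 + M\right)}{9} = \frac{M}{9} + \frac{M \left(20 + M\right)}{3}$)
$\left(\left(-7\right) 8 \cdot 3 + j{\left(-45 \right)}\right) + C{\left(-17 \right)} = \left(\left(-7\right) 8 \cdot 3 + \left(-19 + 2 \left(-45\right)\right)\right) + \frac{1}{9} \left(-17\right) \left(61 + 3 \left(-17\right)\right) = \left(\left(-56\right) 3 - 109\right) + \frac{1}{9} \left(-17\right) \left(61 - 51\right) = \left(-168 - 109\right) + \frac{1}{9} \left(-17\right) 10 = -277 - \frac{170}{9} = - \frac{2663}{9}$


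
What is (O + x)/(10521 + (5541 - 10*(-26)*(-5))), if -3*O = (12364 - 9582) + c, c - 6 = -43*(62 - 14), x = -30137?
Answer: -8285/4026 ≈ -2.0579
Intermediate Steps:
c = -2058 (c = 6 - 43*(62 - 14) = 6 - 43*48 = 6 - 2064 = -2058)
O = -724/3 (O = -((12364 - 9582) - 2058)/3 = -(2782 - 2058)/3 = -⅓*724 = -724/3 ≈ -241.33)
(O + x)/(10521 + (5541 - 10*(-26)*(-5))) = (-724/3 - 30137)/(10521 + (5541 - 10*(-26)*(-5))) = -91135/(3*(10521 + (5541 + 260*(-5)))) = -91135/(3*(10521 + (5541 - 1300))) = -91135/(3*(10521 + 4241)) = -91135/3/14762 = -91135/3*1/14762 = -8285/4026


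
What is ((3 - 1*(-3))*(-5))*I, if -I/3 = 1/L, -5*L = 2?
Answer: -225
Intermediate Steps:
L = -⅖ (L = -⅕*2 = -⅖ ≈ -0.40000)
I = 15/2 (I = -3/(-⅖) = -3*(-5/2) = 15/2 ≈ 7.5000)
((3 - 1*(-3))*(-5))*I = ((3 - 1*(-3))*(-5))*(15/2) = ((3 + 3)*(-5))*(15/2) = (6*(-5))*(15/2) = -30*15/2 = -225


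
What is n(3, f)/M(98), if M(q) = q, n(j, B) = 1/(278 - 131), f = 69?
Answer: 1/14406 ≈ 6.9416e-5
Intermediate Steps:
n(j, B) = 1/147
n(3, f)/M(98) = (1/147)/98 = (1/147)*(1/98) = 1/14406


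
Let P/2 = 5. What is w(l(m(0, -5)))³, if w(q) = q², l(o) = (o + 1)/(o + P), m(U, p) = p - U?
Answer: 4096/15625 ≈ 0.26214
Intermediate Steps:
P = 10 (P = 2*5 = 10)
l(o) = (1 + o)/(10 + o) (l(o) = (o + 1)/(o + 10) = (1 + o)/(10 + o))
w(l(m(0, -5)))³ = (((1 + (-5 - 1*0))/(10 + (-5 - 1*0)))²)³ = (((1 + (-5 + 0))/(10 + (-5 + 0)))²)³ = (((1 - 5)/(10 - 5))²)³ = ((-4/5)²)³ = (((⅕)*(-4))²)³ = ((-⅘)²)³ = (16/25)³ = 4096/15625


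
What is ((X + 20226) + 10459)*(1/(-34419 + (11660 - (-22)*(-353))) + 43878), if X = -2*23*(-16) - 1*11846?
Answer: 349577122689/407 ≈ 8.5891e+8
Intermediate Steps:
X = -11110 (X = -46*(-16) - 11846 = 736 - 11846 = -11110)
((X + 20226) + 10459)*(1/(-34419 + (11660 - (-22)*(-353))) + 43878) = ((-11110 + 20226) + 10459)*(1/(-34419 + (11660 - (-22)*(-353))) + 43878) = (9116 + 10459)*(1/(-34419 + (11660 - 1*7766)) + 43878) = 19575*(1/(-34419 + (11660 - 7766)) + 43878) = 19575*(1/(-34419 + 3894) + 43878) = 19575*(1/(-30525) + 43878) = 19575*(-1/30525 + 43878) = 19575*(1339375949/30525) = 349577122689/407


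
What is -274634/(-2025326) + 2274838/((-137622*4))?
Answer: -1114026456449/278729414772 ≈ -3.9968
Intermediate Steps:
-274634/(-2025326) + 2274838/((-137622*4)) = -274634*(-1/2025326) + 2274838/(-550488) = 137317/1012663 + 2274838*(-1/550488) = 137317/1012663 - 1137419/275244 = -1114026456449/278729414772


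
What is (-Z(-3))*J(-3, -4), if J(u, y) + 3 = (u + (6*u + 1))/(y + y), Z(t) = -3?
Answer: -3/2 ≈ -1.5000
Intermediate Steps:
J(u, y) = -3 + (1 + 7*u)/(2*y) (J(u, y) = -3 + (u + (6*u + 1))/(y + y) = -3 + (u + (1 + 6*u))/((2*y)) = -3 + (1 + 7*u)*(1/(2*y)) = -3 + (1 + 7*u)/(2*y))
(-Z(-3))*J(-3, -4) = (-1*(-3))*((½)*(1 - 6*(-4) + 7*(-3))/(-4)) = 3*((½)*(-¼)*(1 + 24 - 21)) = 3*((½)*(-¼)*4) = 3*(-½) = -3/2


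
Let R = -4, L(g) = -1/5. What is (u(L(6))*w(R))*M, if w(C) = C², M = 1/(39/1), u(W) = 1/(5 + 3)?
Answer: 2/39 ≈ 0.051282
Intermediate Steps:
L(g) = -⅕ (L(g) = -1*⅕ = -⅕)
u(W) = ⅛ (u(W) = 1/8 = ⅛)
M = 1/39 (M = 1/(39*1) = 1/39 ≈ 0.025641)
(u(L(6))*w(R))*M = ((⅛)*(-4)²)*(1/39) = ((⅛)*16)*(1/39) = 2*(1/39) = 2/39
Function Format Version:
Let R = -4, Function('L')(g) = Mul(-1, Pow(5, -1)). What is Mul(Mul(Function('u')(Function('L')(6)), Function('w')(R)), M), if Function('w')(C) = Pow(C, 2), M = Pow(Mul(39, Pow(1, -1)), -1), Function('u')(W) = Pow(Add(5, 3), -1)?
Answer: Rational(2, 39) ≈ 0.051282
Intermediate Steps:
Function('L')(g) = Rational(-1, 5) (Function('L')(g) = Mul(-1, Rational(1, 5)) = Rational(-1, 5))
Function('u')(W) = Rational(1, 8) (Function('u')(W) = Pow(8, -1) = Rational(1, 8))
M = Rational(1, 39) (M = Pow(Mul(39, 1), -1) = Pow(39, -1) = Rational(1, 39) ≈ 0.025641)
Mul(Mul(Function('u')(Function('L')(6)), Function('w')(R)), M) = Mul(Mul(Rational(1, 8), Pow(-4, 2)), Rational(1, 39)) = Mul(Mul(Rational(1, 8), 16), Rational(1, 39)) = Mul(2, Rational(1, 39)) = Rational(2, 39)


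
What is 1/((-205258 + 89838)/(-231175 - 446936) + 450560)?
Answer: 678111/305529807580 ≈ 2.2195e-6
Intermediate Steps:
1/((-205258 + 89838)/(-231175 - 446936) + 450560) = 1/(-115420/(-678111) + 450560) = 1/(-115420*(-1/678111) + 450560) = 1/(115420/678111 + 450560) = 1/(305529807580/678111) = 678111/305529807580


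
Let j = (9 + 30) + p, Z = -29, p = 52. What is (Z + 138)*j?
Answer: 9919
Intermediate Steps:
j = 91 (j = (9 + 30) + 52 = 39 + 52 = 91)
(Z + 138)*j = (-29 + 138)*91 = 109*91 = 9919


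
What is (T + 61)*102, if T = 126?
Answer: 19074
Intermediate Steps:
(T + 61)*102 = (126 + 61)*102 = 187*102 = 19074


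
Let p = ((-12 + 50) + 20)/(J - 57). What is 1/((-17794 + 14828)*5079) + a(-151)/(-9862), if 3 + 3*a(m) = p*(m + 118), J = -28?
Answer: -2082850978/3156990624195 ≈ -0.00065976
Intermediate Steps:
p = -58/85 (p = ((-12 + 50) + 20)/(-28 - 57) = (38 + 20)/(-85) = 58*(-1/85) = -58/85 ≈ -0.68235)
a(m) = -7099/255 - 58*m/255 (a(m) = -1 + (-58*(m + 118)/85)/3 = -1 + (-58*(118 + m)/85)/3 = -1 + (-6844/85 - 58*m/85)/3 = -1 + (-6844/255 - 58*m/255) = -7099/255 - 58*m/255)
1/((-17794 + 14828)*5079) + a(-151)/(-9862) = 1/((-17794 + 14828)*5079) + (-7099/255 - 58/255*(-151))/(-9862) = (1/5079)/(-2966) + (-7099/255 + 8758/255)*(-1/9862) = -1/2966*1/5079 + (553/85)*(-1/9862) = -1/15064314 - 553/838270 = -2082850978/3156990624195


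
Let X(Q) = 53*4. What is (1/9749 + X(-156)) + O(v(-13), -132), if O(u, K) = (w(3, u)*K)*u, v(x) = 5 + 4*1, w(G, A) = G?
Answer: -32678647/9749 ≈ -3352.0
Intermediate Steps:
v(x) = 9 (v(x) = 5 + 4 = 9)
O(u, K) = 3*K*u (O(u, K) = (3*K)*u = 3*K*u)
X(Q) = 212
(1/9749 + X(-156)) + O(v(-13), -132) = (1/9749 + 212) + 3*(-132)*9 = (1/9749 + 212) - 3564 = 2066789/9749 - 3564 = -32678647/9749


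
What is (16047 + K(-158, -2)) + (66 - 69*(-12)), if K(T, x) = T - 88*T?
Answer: 30687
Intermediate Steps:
K(T, x) = -87*T
(16047 + K(-158, -2)) + (66 - 69*(-12)) = (16047 - 87*(-158)) + (66 - 69*(-12)) = (16047 + 13746) + (66 + 828) = 29793 + 894 = 30687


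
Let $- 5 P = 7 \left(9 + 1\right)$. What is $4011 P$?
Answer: $-56154$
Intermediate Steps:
$P = -14$ ($P = - \frac{7 \left(9 + 1\right)}{5} = - \frac{7 \cdot 10}{5} = \left(- \frac{1}{5}\right) 70 = -14$)
$4011 P = 4011 \left(-14\right) = -56154$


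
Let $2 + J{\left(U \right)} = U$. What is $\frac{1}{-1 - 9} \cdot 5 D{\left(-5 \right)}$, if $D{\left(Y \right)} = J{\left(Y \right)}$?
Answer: $\frac{7}{2} \approx 3.5$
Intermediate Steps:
$J{\left(U \right)} = -2 + U$
$D{\left(Y \right)} = -2 + Y$
$\frac{1}{-1 - 9} \cdot 5 D{\left(-5 \right)} = \frac{1}{-1 - 9} \cdot 5 \left(-2 - 5\right) = \frac{1}{-10} \cdot 5 \left(-7\right) = \left(- \frac{1}{10}\right) 5 \left(-7\right) = \left(- \frac{1}{2}\right) \left(-7\right) = \frac{7}{2}$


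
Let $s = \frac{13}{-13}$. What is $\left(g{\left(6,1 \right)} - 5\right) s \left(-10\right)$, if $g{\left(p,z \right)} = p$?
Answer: $10$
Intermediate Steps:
$s = -1$ ($s = 13 \left(- \frac{1}{13}\right) = -1$)
$\left(g{\left(6,1 \right)} - 5\right) s \left(-10\right) = \left(6 - 5\right) \left(-1\right) \left(-10\right) = 1 \left(-1\right) \left(-10\right) = \left(-1\right) \left(-10\right) = 10$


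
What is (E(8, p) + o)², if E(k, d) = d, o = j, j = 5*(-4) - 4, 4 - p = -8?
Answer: 144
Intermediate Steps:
p = 12 (p = 4 - 1*(-8) = 4 + 8 = 12)
j = -24 (j = -20 - 4 = -24)
o = -24
(E(8, p) + o)² = (12 - 24)² = (-12)² = 144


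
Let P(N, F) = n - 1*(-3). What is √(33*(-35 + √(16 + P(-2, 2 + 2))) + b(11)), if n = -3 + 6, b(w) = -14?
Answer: √(-1169 + 33*√22) ≈ 31.847*I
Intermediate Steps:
n = 3
P(N, F) = 6 (P(N, F) = 3 - 1*(-3) = 3 + 3 = 6)
√(33*(-35 + √(16 + P(-2, 2 + 2))) + b(11)) = √(33*(-35 + √(16 + 6)) - 14) = √(33*(-35 + √22) - 14) = √((-1155 + 33*√22) - 14) = √(-1169 + 33*√22)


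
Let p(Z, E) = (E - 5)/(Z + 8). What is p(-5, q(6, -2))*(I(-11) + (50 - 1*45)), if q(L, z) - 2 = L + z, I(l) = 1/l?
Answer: 18/11 ≈ 1.6364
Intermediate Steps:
q(L, z) = 2 + L + z (q(L, z) = 2 + (L + z) = 2 + L + z)
p(Z, E) = (-5 + E)/(8 + Z)
p(-5, q(6, -2))*(I(-11) + (50 - 1*45)) = ((-5 + (2 + 6 - 2))/(8 - 5))*(1/(-11) + (50 - 1*45)) = ((-5 + 6)/3)*(-1/11 + (50 - 45)) = ((⅓)*1)*(-1/11 + 5) = (⅓)*(54/11) = 18/11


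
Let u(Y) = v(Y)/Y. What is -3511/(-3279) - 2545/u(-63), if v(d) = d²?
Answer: 2855416/68859 ≈ 41.468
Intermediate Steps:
u(Y) = Y (u(Y) = Y²/Y = Y)
-3511/(-3279) - 2545/u(-63) = -3511/(-3279) - 2545/(-63) = -3511*(-1/3279) - 2545*(-1/63) = 3511/3279 + 2545/63 = 2855416/68859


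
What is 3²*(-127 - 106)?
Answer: -2097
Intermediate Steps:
3²*(-127 - 106) = 9*(-233) = -2097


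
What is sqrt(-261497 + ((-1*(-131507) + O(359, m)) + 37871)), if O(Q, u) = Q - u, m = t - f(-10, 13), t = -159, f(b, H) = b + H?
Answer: 13*I*sqrt(542) ≈ 302.65*I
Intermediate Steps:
f(b, H) = H + b
m = -162 (m = -159 - (13 - 10) = -159 - 1*3 = -159 - 3 = -162)
sqrt(-261497 + ((-1*(-131507) + O(359, m)) + 37871)) = sqrt(-261497 + ((-1*(-131507) + (359 - 1*(-162))) + 37871)) = sqrt(-261497 + ((131507 + (359 + 162)) + 37871)) = sqrt(-261497 + ((131507 + 521) + 37871)) = sqrt(-261497 + (132028 + 37871)) = sqrt(-261497 + 169899) = sqrt(-91598) = 13*I*sqrt(542)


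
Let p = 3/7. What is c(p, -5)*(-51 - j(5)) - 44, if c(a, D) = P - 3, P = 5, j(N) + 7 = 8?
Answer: -148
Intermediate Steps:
j(N) = 1 (j(N) = -7 + 8 = 1)
p = 3/7 (p = 3*(⅐) = 3/7 ≈ 0.42857)
c(a, D) = 2 (c(a, D) = 5 - 3 = 2)
c(p, -5)*(-51 - j(5)) - 44 = 2*(-51 - 1*1) - 44 = 2*(-51 - 1) - 44 = 2*(-52) - 44 = -104 - 44 = -148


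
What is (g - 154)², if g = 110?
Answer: 1936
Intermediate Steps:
(g - 154)² = (110 - 154)² = (-44)² = 1936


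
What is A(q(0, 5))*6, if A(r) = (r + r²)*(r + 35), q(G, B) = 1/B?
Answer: 6336/125 ≈ 50.688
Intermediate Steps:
A(r) = (35 + r)*(r + r²) (A(r) = (r + r²)*(35 + r) = (35 + r)*(r + r²))
A(q(0, 5))*6 = ((35 + (1/5)² + 36/5)/5)*6 = ((35 + (⅕)² + 36*(⅕))/5)*6 = ((35 + 1/25 + 36/5)/5)*6 = ((⅕)*(1056/25))*6 = (1056/125)*6 = 6336/125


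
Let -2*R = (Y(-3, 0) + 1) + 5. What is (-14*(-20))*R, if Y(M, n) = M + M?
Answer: 0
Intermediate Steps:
Y(M, n) = 2*M
R = 0 (R = -((2*(-3) + 1) + 5)/2 = -((-6 + 1) + 5)/2 = -(-5 + 5)/2 = -½*0 = 0)
(-14*(-20))*R = -14*(-20)*0 = 280*0 = 0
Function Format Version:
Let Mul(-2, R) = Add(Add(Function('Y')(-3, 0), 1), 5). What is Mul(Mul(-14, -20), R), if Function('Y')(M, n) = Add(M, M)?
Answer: 0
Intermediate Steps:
Function('Y')(M, n) = Mul(2, M)
R = 0 (R = Mul(Rational(-1, 2), Add(Add(Mul(2, -3), 1), 5)) = Mul(Rational(-1, 2), Add(Add(-6, 1), 5)) = Mul(Rational(-1, 2), Add(-5, 5)) = Mul(Rational(-1, 2), 0) = 0)
Mul(Mul(-14, -20), R) = Mul(Mul(-14, -20), 0) = Mul(280, 0) = 0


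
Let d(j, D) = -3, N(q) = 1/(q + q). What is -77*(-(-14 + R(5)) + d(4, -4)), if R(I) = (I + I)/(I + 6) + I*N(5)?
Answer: -1477/2 ≈ -738.50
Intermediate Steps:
N(q) = 1/(2*q)
R(I) = I/10 + 2*I/(6 + I) (R(I) = (I + I)/(I + 6) + I*((½)/5) = (2*I)/(6 + I) + I*((½)*(⅕)) = 2*I/(6 + I) + I*(⅒) = 2*I/(6 + I) + I/10 = I/10 + 2*I/(6 + I))
-77*(-(-14 + R(5)) + d(4, -4)) = -77*(-(-14 + (⅒)*5*(26 + 5)/(6 + 5)) - 3) = -77*(-(-14 + (⅒)*5*31/11) - 3) = -77*(-(-14 + (⅒)*5*(1/11)*31) - 3) = -77*(-(-14 + 31/22) - 3) = -77*(-1*(-277/22) - 3) = -77*(277/22 - 3) = -77*211/22 = -1477/2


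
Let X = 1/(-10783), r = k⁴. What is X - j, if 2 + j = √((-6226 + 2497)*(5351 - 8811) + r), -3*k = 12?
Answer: 21565/10783 - 2*√3225649 ≈ -3590.0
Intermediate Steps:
k = -4 (k = -⅓*12 = -4)
r = 256 (r = (-4)⁴ = 256)
X = -1/10783 ≈ -9.2739e-5
j = -2 + 2*√3225649 (j = -2 + √((-6226 + 2497)*(5351 - 8811) + 256) = -2 + √(-3729*(-3460) + 256) = -2 + √(12902340 + 256) = -2 + √12902596 = -2 + 2*√3225649 ≈ 3590.0)
X - j = -1/10783 - (-2 + 2*√3225649) = -1/10783 + (2 - 2*√3225649) = 21565/10783 - 2*√3225649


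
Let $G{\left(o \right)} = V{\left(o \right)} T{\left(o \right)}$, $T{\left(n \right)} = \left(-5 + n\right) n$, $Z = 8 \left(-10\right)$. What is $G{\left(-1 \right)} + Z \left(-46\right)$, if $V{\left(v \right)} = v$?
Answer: $3674$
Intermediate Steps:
$Z = -80$
$T{\left(n \right)} = n \left(-5 + n\right)$
$G{\left(o \right)} = o^{2} \left(-5 + o\right)$ ($G{\left(o \right)} = o o \left(-5 + o\right) = o^{2} \left(-5 + o\right)$)
$G{\left(-1 \right)} + Z \left(-46\right) = \left(-1\right)^{2} \left(-5 - 1\right) - -3680 = 1 \left(-6\right) + 3680 = -6 + 3680 = 3674$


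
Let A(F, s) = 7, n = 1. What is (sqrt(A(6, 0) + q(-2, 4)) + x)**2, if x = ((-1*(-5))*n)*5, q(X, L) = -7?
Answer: 625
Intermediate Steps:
x = 25 (x = (-1*(-5)*1)*5 = (5*1)*5 = 5*5 = 25)
(sqrt(A(6, 0) + q(-2, 4)) + x)**2 = (sqrt(7 - 7) + 25)**2 = (sqrt(0) + 25)**2 = (0 + 25)**2 = 25**2 = 625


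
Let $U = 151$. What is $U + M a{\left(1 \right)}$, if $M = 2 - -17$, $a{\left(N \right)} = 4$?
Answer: $227$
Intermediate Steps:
$M = 19$ ($M = 2 + 17 = 19$)
$U + M a{\left(1 \right)} = 151 + 19 \cdot 4 = 151 + 76 = 227$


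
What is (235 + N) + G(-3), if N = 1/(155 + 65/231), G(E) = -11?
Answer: 8035111/35870 ≈ 224.01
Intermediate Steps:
N = 231/35870 (N = 1/(155 + 65*(1/231)) = 1/(155 + 65/231) = 1/(35870/231) = 231/35870 ≈ 0.0064399)
(235 + N) + G(-3) = (235 + 231/35870) - 11 = 8429681/35870 - 11 = 8035111/35870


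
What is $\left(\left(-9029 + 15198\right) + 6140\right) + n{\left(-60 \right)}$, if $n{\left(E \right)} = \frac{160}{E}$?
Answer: $\frac{36919}{3} \approx 12306.0$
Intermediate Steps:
$\left(\left(-9029 + 15198\right) + 6140\right) + n{\left(-60 \right)} = \left(\left(-9029 + 15198\right) + 6140\right) + \frac{160}{-60} = \left(6169 + 6140\right) + 160 \left(- \frac{1}{60}\right) = 12309 - \frac{8}{3} = \frac{36919}{3}$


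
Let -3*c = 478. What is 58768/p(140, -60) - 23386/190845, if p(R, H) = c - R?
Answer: -16833868754/85689405 ≈ -196.45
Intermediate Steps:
c = -478/3 (c = -1/3*478 = -478/3 ≈ -159.33)
p(R, H) = -478/3 - R
58768/p(140, -60) - 23386/190845 = 58768/(-478/3 - 1*140) - 23386/190845 = 58768/(-478/3 - 140) - 23386*1/190845 = 58768/(-898/3) - 23386/190845 = 58768*(-3/898) - 23386/190845 = -88152/449 - 23386/190845 = -16833868754/85689405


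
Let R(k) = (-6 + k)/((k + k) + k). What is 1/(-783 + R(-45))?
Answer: -45/35218 ≈ -0.0012778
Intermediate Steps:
R(k) = (-6 + k)/(3*k) (R(k) = (-6 + k)/(2*k + k) = (-6 + k)/((3*k)) = (-6 + k)*(1/(3*k)) = (-6 + k)/(3*k))
1/(-783 + R(-45)) = 1/(-783 + (1/3)*(-6 - 45)/(-45)) = 1/(-783 + (1/3)*(-1/45)*(-51)) = 1/(-783 + 17/45) = 1/(-35218/45) = -45/35218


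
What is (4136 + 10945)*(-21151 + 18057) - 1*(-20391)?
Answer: -46640223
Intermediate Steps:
(4136 + 10945)*(-21151 + 18057) - 1*(-20391) = 15081*(-3094) + 20391 = -46660614 + 20391 = -46640223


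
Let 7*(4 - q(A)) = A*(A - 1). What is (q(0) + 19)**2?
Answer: 529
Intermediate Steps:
q(A) = 4 - A*(-1 + A)/7 (q(A) = 4 - A*(A - 1)/7 = 4 - A*(-1 + A)/7)
(q(0) + 19)**2 = ((4 - 1/7*0**2 + (1/7)*0) + 19)**2 = ((4 - 1/7*0 + 0) + 19)**2 = ((4 + 0 + 0) + 19)**2 = (4 + 19)**2 = 23**2 = 529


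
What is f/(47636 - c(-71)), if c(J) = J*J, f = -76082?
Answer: -76082/42595 ≈ -1.7862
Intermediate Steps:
c(J) = J²
f/(47636 - c(-71)) = -76082/(47636 - 1*(-71)²) = -76082/(47636 - 1*5041) = -76082/(47636 - 5041) = -76082/42595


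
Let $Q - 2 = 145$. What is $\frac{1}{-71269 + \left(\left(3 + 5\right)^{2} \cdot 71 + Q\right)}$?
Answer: $- \frac{1}{66578} \approx -1.502 \cdot 10^{-5}$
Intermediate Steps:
$Q = 147$ ($Q = 2 + 145 = 147$)
$\frac{1}{-71269 + \left(\left(3 + 5\right)^{2} \cdot 71 + Q\right)} = \frac{1}{-71269 + \left(\left(3 + 5\right)^{2} \cdot 71 + 147\right)} = \frac{1}{-71269 + \left(8^{2} \cdot 71 + 147\right)} = \frac{1}{-71269 + \left(64 \cdot 71 + 147\right)} = \frac{1}{-71269 + \left(4544 + 147\right)} = \frac{1}{-71269 + 4691} = \frac{1}{-66578} = - \frac{1}{66578}$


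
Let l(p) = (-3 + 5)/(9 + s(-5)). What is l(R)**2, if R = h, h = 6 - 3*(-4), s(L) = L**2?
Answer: 1/289 ≈ 0.0034602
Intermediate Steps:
h = 18 (h = 6 + 12 = 18)
R = 18
l(p) = 1/17 (l(p) = (-3 + 5)/(9 + (-5)**2) = 2/(9 + 25) = 2/34 = 2*(1/34) = 1/17)
l(R)**2 = (1/17)**2 = 1/289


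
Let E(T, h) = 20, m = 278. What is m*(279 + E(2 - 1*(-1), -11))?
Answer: 83122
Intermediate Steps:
m*(279 + E(2 - 1*(-1), -11)) = 278*(279 + 20) = 278*299 = 83122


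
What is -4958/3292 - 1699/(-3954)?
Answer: -1751353/1627071 ≈ -1.0764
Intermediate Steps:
-4958/3292 - 1699/(-3954) = -4958*1/3292 - 1699*(-1/3954) = -2479/1646 + 1699/3954 = -1751353/1627071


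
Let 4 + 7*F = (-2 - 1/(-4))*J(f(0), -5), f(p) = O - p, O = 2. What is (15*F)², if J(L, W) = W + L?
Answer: 5625/784 ≈ 7.1747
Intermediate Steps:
f(p) = 2 - p
J(L, W) = L + W
F = 5/28 (F = -4/7 + ((-2 - 1/(-4))*((2 - 1*0) - 5))/7 = -4/7 + ((-2 - 1*(-¼))*((2 + 0) - 5))/7 = -4/7 + ((-2 + ¼)*(2 - 5))/7 = -4/7 + (-7/4*(-3))/7 = -4/7 + (⅐)*(21/4) = -4/7 + ¾ = 5/28 ≈ 0.17857)
(15*F)² = (15*(5/28))² = (75/28)² = 5625/784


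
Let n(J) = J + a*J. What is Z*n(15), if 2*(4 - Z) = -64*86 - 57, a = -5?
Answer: -167070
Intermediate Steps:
n(J) = -4*J (n(J) = J - 5*J = -4*J)
Z = 5569/2 (Z = 4 - (-64*86 - 57)/2 = 4 - (-5504 - 57)/2 = 4 - ½*(-5561) = 4 + 5561/2 = 5569/2 ≈ 2784.5)
Z*n(15) = 5569*(-4*15)/2 = (5569/2)*(-60) = -167070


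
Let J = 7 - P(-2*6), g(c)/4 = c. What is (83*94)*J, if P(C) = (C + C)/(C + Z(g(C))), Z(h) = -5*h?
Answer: 1053270/19 ≈ 55435.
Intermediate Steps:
g(c) = 4*c
P(C) = -2/19 (P(C) = (C + C)/(C - 20*C) = (2*C)/(C - 20*C) = (2*C)/((-19*C)) = (2*C)*(-1/(19*C)) = -2/19)
J = 135/19 (J = 7 - 1*(-2/19) = 7 + 2/19 = 135/19 ≈ 7.1053)
(83*94)*J = (83*94)*(135/19) = 7802*(135/19) = 1053270/19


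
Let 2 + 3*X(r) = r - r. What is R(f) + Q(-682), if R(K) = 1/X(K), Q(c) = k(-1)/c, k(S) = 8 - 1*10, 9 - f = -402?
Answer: -1021/682 ≈ -1.4971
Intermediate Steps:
X(r) = -⅔ (X(r) = -⅔ + (r - r)/3 = -⅔ + (⅓)*0 = -⅔ + 0 = -⅔)
f = 411 (f = 9 - 1*(-402) = 9 + 402 = 411)
k(S) = -2 (k(S) = 8 - 10 = -2)
Q(c) = -2/c
R(K) = -3/2 (R(K) = 1/(-⅔) = -3/2)
R(f) + Q(-682) = -3/2 - 2/(-682) = -3/2 - 2*(-1/682) = -3/2 + 1/341 = -1021/682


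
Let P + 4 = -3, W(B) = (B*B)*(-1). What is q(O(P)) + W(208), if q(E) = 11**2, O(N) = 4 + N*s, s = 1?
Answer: -43143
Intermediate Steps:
W(B) = -B**2 (W(B) = B**2*(-1) = -B**2)
P = -7 (P = -4 - 3 = -7)
O(N) = 4 + N (O(N) = 4 + N*1 = 4 + N)
q(E) = 121
q(O(P)) + W(208) = 121 - 1*208**2 = 121 - 1*43264 = 121 - 43264 = -43143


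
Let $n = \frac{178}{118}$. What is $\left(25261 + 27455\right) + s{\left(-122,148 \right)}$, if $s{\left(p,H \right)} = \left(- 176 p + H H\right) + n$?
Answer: $\frac{5669517}{59} \approx 96094.0$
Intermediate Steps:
$n = \frac{89}{59}$ ($n = 178 \cdot \frac{1}{118} = \frac{89}{59} \approx 1.5085$)
$s{\left(p,H \right)} = \frac{89}{59} + H^{2} - 176 p$ ($s{\left(p,H \right)} = \left(- 176 p + H H\right) + \frac{89}{59} = \left(- 176 p + H^{2}\right) + \frac{89}{59} = \left(H^{2} - 176 p\right) + \frac{89}{59} = \frac{89}{59} + H^{2} - 176 p$)
$\left(25261 + 27455\right) + s{\left(-122,148 \right)} = \left(25261 + 27455\right) + \left(\frac{89}{59} + 148^{2} - -21472\right) = 52716 + \left(\frac{89}{59} + 21904 + 21472\right) = 52716 + \frac{2559273}{59} = \frac{5669517}{59}$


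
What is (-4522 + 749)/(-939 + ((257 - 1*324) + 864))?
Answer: 3773/142 ≈ 26.570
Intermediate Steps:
(-4522 + 749)/(-939 + ((257 - 1*324) + 864)) = -3773/(-939 + ((257 - 324) + 864)) = -3773/(-939 + (-67 + 864)) = -3773/(-939 + 797) = -3773/(-142) = -3773*(-1/142) = 3773/142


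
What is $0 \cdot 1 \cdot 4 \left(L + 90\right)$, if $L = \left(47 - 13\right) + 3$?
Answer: $0$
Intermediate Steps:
$L = 37$ ($L = 34 + 3 = 37$)
$0 \cdot 1 \cdot 4 \left(L + 90\right) = 0 \cdot 1 \cdot 4 \left(37 + 90\right) = 0 \cdot 4 \cdot 127 = 0 \cdot 127 = 0$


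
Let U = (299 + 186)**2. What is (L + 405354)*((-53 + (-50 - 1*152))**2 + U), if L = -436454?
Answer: -9337775000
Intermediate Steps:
U = 235225 (U = 485**2 = 235225)
(L + 405354)*((-53 + (-50 - 1*152))**2 + U) = (-436454 + 405354)*((-53 + (-50 - 1*152))**2 + 235225) = -31100*((-53 + (-50 - 152))**2 + 235225) = -31100*((-53 - 202)**2 + 235225) = -31100*((-255)**2 + 235225) = -31100*(65025 + 235225) = -31100*300250 = -9337775000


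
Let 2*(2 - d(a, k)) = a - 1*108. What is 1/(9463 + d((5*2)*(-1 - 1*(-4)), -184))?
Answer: 1/9504 ≈ 0.00010522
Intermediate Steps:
d(a, k) = 56 - a/2 (d(a, k) = 2 - (a - 1*108)/2 = 2 - (a - 108)/2 = 2 - (-108 + a)/2 = 2 + (54 - a/2) = 56 - a/2)
1/(9463 + d((5*2)*(-1 - 1*(-4)), -184)) = 1/(9463 + (56 - 5*2*(-1 - 1*(-4))/2)) = 1/(9463 + (56 - 5*(-1 + 4))) = 1/(9463 + (56 - 5*3)) = 1/(9463 + (56 - ½*30)) = 1/(9463 + (56 - 15)) = 1/(9463 + 41) = 1/9504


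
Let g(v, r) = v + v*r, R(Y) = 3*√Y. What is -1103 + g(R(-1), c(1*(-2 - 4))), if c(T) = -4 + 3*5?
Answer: -1103 + 36*I ≈ -1103.0 + 36.0*I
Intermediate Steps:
c(T) = 11 (c(T) = -4 + 15 = 11)
g(v, r) = v + r*v
-1103 + g(R(-1), c(1*(-2 - 4))) = -1103 + (3*√(-1))*(1 + 11) = -1103 + (3*I)*12 = -1103 + 36*I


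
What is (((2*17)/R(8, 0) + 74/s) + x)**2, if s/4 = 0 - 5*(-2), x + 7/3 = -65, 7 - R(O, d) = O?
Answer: 35628961/3600 ≈ 9896.9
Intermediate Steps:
R(O, d) = 7 - O
x = -202/3 (x = -7/3 - 65 = -202/3 ≈ -67.333)
s = 40 (s = 4*(0 - 5*(-2)) = 4*(0 + 10) = 4*10 = 40)
(((2*17)/R(8, 0) + 74/s) + x)**2 = (((2*17)/(7 - 1*8) + 74/40) - 202/3)**2 = ((34/(7 - 8) + 74*(1/40)) - 202/3)**2 = ((34/(-1) + 37/20) - 202/3)**2 = ((34*(-1) + 37/20) - 202/3)**2 = ((-34 + 37/20) - 202/3)**2 = (-643/20 - 202/3)**2 = (-5969/60)**2 = 35628961/3600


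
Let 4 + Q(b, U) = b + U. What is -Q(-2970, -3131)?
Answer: 6105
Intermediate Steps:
Q(b, U) = -4 + U + b (Q(b, U) = -4 + (b + U) = -4 + (U + b) = -4 + U + b)
-Q(-2970, -3131) = -(-4 - 3131 - 2970) = -1*(-6105) = 6105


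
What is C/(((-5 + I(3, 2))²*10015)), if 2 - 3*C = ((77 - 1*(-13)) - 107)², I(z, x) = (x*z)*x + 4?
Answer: -287/3635445 ≈ -7.8945e-5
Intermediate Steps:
I(z, x) = 4 + z*x² (I(z, x) = z*x² + 4 = 4 + z*x²)
C = -287/3 (C = ⅔ - ((77 - 1*(-13)) - 107)²/3 = ⅔ - ((77 + 13) - 107)²/3 = ⅔ - (90 - 107)²/3 = ⅔ - ⅓*(-17)² = ⅔ - ⅓*289 = ⅔ - 289/3 = -287/3 ≈ -95.667)
C/(((-5 + I(3, 2))²*10015)) = -287*1/(10015*(-5 + (4 + 3*2²))²)/3 = -287*1/(10015*(-5 + (4 + 3*4))²)/3 = -287*1/(10015*(-5 + (4 + 12))²)/3 = -287*1/(10015*(-5 + 16)²)/3 = -287/(3*(11²*10015)) = -287/(3*(121*10015)) = -287/3/1211815 = -287/3*1/1211815 = -287/3635445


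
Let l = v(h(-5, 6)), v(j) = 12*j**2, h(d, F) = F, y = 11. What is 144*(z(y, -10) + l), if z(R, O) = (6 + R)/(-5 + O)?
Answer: 310224/5 ≈ 62045.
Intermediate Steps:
z(R, O) = (6 + R)/(-5 + O)
l = 432 (l = 12*6**2 = 12*36 = 432)
144*(z(y, -10) + l) = 144*((6 + 11)/(-5 - 10) + 432) = 144*(17/(-15) + 432) = 144*(-1/15*17 + 432) = 144*(-17/15 + 432) = 144*(6463/15) = 310224/5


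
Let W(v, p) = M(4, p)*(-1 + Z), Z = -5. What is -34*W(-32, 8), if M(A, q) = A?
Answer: 816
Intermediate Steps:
W(v, p) = -24 (W(v, p) = 4*(-1 - 5) = 4*(-6) = -24)
-34*W(-32, 8) = -34*(-24) = 816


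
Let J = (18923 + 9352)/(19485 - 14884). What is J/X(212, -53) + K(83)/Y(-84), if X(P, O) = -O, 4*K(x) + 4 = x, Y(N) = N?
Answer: -9763987/81934608 ≈ -0.11917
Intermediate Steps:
K(x) = -1 + x/4
J = 28275/4601 ≈ 6.1454
J/X(212, -53) + K(83)/Y(-84) = 28275/(4601*((-1*(-53)))) + (-1 + (¼)*83)/(-84) = (28275/4601)/53 + (-1 + 83/4)*(-1/84) = (28275/4601)*(1/53) + (79/4)*(-1/84) = 28275/243853 - 79/336 = -9763987/81934608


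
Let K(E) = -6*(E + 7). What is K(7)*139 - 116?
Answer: -11792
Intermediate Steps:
K(E) = -42 - 6*E (K(E) = -6*(7 + E) = -42 - 6*E)
K(7)*139 - 116 = (-42 - 6*7)*139 - 116 = (-42 - 42)*139 - 116 = -84*139 - 116 = -11676 - 116 = -11792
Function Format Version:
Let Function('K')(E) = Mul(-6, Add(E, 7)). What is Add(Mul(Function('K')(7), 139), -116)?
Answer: -11792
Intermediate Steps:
Function('K')(E) = Add(-42, Mul(-6, E)) (Function('K')(E) = Mul(-6, Add(7, E)) = Add(-42, Mul(-6, E)))
Add(Mul(Function('K')(7), 139), -116) = Add(Mul(Add(-42, Mul(-6, 7)), 139), -116) = Add(Mul(Add(-42, -42), 139), -116) = Add(Mul(-84, 139), -116) = Add(-11676, -116) = -11792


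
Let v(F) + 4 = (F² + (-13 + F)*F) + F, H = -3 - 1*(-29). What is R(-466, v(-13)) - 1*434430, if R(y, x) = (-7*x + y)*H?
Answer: -535726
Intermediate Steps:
H = 26 (H = -3 + 29 = 26)
v(F) = -4 + F + F² + F*(-13 + F) (v(F) = -4 + ((F² + (-13 + F)*F) + F) = -4 + ((F² + F*(-13 + F)) + F) = -4 + (F + F² + F*(-13 + F)) = -4 + F + F² + F*(-13 + F))
R(y, x) = -182*x + 26*y (R(y, x) = (-7*x + y)*26 = (y - 7*x)*26 = -182*x + 26*y)
R(-466, v(-13)) - 1*434430 = (-182*(-4 - 12*(-13) + 2*(-13)²) + 26*(-466)) - 1*434430 = (-182*(-4 + 156 + 2*169) - 12116) - 434430 = (-182*(-4 + 156 + 338) - 12116) - 434430 = (-182*490 - 12116) - 434430 = (-89180 - 12116) - 434430 = -101296 - 434430 = -535726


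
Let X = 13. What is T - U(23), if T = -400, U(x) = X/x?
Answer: -9213/23 ≈ -400.57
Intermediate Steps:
U(x) = 13/x
T - U(23) = -400 - 13/23 = -9213/23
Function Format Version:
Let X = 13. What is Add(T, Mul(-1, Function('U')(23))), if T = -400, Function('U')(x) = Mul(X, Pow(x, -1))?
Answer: Rational(-9213, 23) ≈ -400.57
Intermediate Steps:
Function('U')(x) = Mul(13, Pow(x, -1))
Add(T, Mul(-1, Function('U')(23))) = Add(-400, Mul(-1, Mul(13, Pow(23, -1)))) = Add(-400, Mul(-1, Mul(13, Rational(1, 23)))) = Add(-400, Mul(-1, Rational(13, 23))) = Add(-400, Rational(-13, 23)) = Rational(-9213, 23)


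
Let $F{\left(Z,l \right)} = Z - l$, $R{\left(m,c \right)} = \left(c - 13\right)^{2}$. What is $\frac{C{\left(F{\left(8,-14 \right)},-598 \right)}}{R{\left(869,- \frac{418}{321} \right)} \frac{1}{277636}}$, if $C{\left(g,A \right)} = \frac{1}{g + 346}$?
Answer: $\frac{7151972769}{1939109852} \approx 3.6883$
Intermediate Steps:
$R{\left(m,c \right)} = \left(-13 + c\right)^{2}$
$C{\left(g,A \right)} = \frac{1}{346 + g}$
$\frac{C{\left(F{\left(8,-14 \right)},-598 \right)}}{R{\left(869,- \frac{418}{321} \right)} \frac{1}{277636}} = \frac{1}{\left(346 + \left(8 - -14\right)\right) \frac{\left(-13 - \frac{418}{321}\right)^{2}}{277636}} = \frac{1}{\left(346 + \left(8 + 14\right)\right) \left(-13 - \frac{418}{321}\right)^{2} \cdot \frac{1}{277636}} = \frac{1}{\left(346 + 22\right) \left(-13 - \frac{418}{321}\right)^{2} \cdot \frac{1}{277636}} = \frac{1}{368 \left(- \frac{4591}{321}\right)^{2} \cdot \frac{1}{277636}} = \frac{1}{368 \cdot \frac{21077281}{103041} \cdot \frac{1}{277636}} = \frac{1}{368 \cdot \frac{21077281}{28607891076}} = \frac{1}{368} \cdot \frac{28607891076}{21077281} = \frac{7151972769}{1939109852}$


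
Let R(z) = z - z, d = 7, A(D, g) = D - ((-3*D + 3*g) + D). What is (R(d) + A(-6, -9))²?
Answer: 81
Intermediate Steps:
A(D, g) = -3*g + 3*D (A(D, g) = D - (-2*D + 3*g) = D + (-3*g + 2*D) = -3*g + 3*D)
R(z) = 0
(R(d) + A(-6, -9))² = (0 + (-3*(-9) + 3*(-6)))² = (0 + (27 - 18))² = (0 + 9)² = 9² = 81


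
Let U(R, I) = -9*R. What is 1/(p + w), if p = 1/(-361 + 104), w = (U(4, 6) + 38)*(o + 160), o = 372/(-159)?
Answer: 13621/4294931 ≈ 0.0031714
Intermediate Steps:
o = -124/53 (o = 372*(-1/159) = -124/53 ≈ -2.3396)
w = 16712/53 (w = (-9*4 + 38)*(-124/53 + 160) = (-36 + 38)*(8356/53) = 2*(8356/53) = 16712/53 ≈ 315.32)
p = -1/257 (p = 1/(-257) = -1/257 ≈ -0.0038911)
1/(p + w) = 1/(-1/257 + 16712/53) = 1/(4294931/13621) = 13621/4294931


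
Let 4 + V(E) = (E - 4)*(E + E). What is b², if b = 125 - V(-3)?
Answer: 7569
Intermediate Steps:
V(E) = -4 + 2*E*(-4 + E) (V(E) = -4 + (E - 4)*(E + E) = -4 + (-4 + E)*(2*E) = -4 + 2*E*(-4 + E))
b = 87 (b = 125 - (-4 - 8*(-3) + 2*(-3)²) = 125 - (-4 + 24 + 2*9) = 125 - (-4 + 24 + 18) = 125 - 1*38 = 125 - 38 = 87)
b² = 87² = 7569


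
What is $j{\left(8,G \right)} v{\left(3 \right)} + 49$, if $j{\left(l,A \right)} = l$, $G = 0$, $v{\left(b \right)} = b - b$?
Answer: $49$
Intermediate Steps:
$v{\left(b \right)} = 0$
$j{\left(8,G \right)} v{\left(3 \right)} + 49 = 8 \cdot 0 + 49 = 0 + 49 = 49$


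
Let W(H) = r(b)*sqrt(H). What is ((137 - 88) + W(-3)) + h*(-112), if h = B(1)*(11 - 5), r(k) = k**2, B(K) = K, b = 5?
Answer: -623 + 25*I*sqrt(3) ≈ -623.0 + 43.301*I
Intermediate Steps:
h = 6 (h = 1*(11 - 5) = 1*6 = 6)
W(H) = 25*sqrt(H) (W(H) = 5**2*sqrt(H) = 25*sqrt(H))
((137 - 88) + W(-3)) + h*(-112) = ((137 - 88) + 25*sqrt(-3)) + 6*(-112) = (49 + 25*(I*sqrt(3))) - 672 = (49 + 25*I*sqrt(3)) - 672 = -623 + 25*I*sqrt(3)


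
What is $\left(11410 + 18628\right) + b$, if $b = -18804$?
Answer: $11234$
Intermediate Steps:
$\left(11410 + 18628\right) + b = \left(11410 + 18628\right) - 18804 = 30038 - 18804 = 11234$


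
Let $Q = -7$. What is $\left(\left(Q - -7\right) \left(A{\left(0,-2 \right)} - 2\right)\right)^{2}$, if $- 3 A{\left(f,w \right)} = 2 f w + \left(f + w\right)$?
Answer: $0$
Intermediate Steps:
$A{\left(f,w \right)} = - \frac{f}{3} - \frac{w}{3} - \frac{2 f w}{3}$ ($A{\left(f,w \right)} = - \frac{2 f w + \left(f + w\right)}{3} = - \frac{f + w + 2 f w}{3} = - \frac{f}{3} - \frac{w}{3} - \frac{2 f w}{3}$)
$\left(\left(Q - -7\right) \left(A{\left(0,-2 \right)} - 2\right)\right)^{2} = \left(\left(-7 - -7\right) \left(\left(\left(- \frac{1}{3}\right) 0 - - \frac{2}{3} - 0 \left(-2\right)\right) - 2\right)\right)^{2} = \left(\left(-7 + 7\right) \left(\left(0 + \frac{2}{3} + 0\right) - 2\right)\right)^{2} = \left(0 \left(\frac{2}{3} - 2\right)\right)^{2} = \left(0 \left(- \frac{4}{3}\right)\right)^{2} = 0^{2} = 0$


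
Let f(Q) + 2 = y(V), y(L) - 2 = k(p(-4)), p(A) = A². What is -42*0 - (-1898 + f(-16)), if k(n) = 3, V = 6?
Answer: 1895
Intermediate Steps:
y(L) = 5 (y(L) = 2 + 3 = 5)
f(Q) = 3 (f(Q) = -2 + 5 = 3)
-42*0 - (-1898 + f(-16)) = -42*0 - (-1898 + 3) = -6*0 - 1*(-1895) = 0 + 1895 = 1895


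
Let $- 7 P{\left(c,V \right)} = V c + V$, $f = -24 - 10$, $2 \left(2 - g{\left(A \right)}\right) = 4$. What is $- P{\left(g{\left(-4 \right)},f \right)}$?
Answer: $- \frac{34}{7} \approx -4.8571$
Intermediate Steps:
$g{\left(A \right)} = 0$ ($g{\left(A \right)} = 2 - 2 = 0$)
$f = -34$ ($f = -24 - 10 = -34$)
$P{\left(c,V \right)} = - \frac{V}{7} - \frac{V c}{7}$ ($P{\left(c,V \right)} = - \frac{V c + V}{7} = - \frac{V + V c}{7} = - \frac{V}{7} - \frac{V c}{7}$)
$- P{\left(g{\left(-4 \right)},f \right)} = - \frac{\left(-1\right) \left(-34\right) \left(1 + 0\right)}{7} = - \frac{\left(-1\right) \left(-34\right) 1}{7} = \left(-1\right) \frac{34}{7} = - \frac{34}{7}$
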